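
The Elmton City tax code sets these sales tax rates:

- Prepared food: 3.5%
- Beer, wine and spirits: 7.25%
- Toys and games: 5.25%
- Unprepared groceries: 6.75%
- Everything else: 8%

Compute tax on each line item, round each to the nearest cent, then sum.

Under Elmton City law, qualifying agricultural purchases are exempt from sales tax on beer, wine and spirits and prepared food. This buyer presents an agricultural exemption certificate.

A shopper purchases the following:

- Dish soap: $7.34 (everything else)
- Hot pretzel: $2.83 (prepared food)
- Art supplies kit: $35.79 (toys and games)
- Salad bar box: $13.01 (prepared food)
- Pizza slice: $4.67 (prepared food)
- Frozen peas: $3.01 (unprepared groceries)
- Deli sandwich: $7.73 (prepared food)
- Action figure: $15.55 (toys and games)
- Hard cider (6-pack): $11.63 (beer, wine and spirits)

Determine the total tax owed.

$3.49

Dish soap $7.34: everything else → 8% → $0.59
Hot pretzel $2.83: prepared food, buyer-exempt → 0% → $0.00
Art supplies kit $35.79: toys and games → 5.25% → $1.88
Salad bar box $13.01: prepared food, buyer-exempt → 0% → $0.00
Pizza slice $4.67: prepared food, buyer-exempt → 0% → $0.00
Frozen peas $3.01: unprepared groceries → 6.75% → $0.20
Deli sandwich $7.73: prepared food, buyer-exempt → 0% → $0.00
Action figure $15.55: toys and games → 5.25% → $0.82
Hard cider (6-pack) $11.63: beer, wine and spirits, buyer-exempt → 0% → $0.00
Total tax = $0.59 + $1.88 + $0.20 + $0.82 = $3.49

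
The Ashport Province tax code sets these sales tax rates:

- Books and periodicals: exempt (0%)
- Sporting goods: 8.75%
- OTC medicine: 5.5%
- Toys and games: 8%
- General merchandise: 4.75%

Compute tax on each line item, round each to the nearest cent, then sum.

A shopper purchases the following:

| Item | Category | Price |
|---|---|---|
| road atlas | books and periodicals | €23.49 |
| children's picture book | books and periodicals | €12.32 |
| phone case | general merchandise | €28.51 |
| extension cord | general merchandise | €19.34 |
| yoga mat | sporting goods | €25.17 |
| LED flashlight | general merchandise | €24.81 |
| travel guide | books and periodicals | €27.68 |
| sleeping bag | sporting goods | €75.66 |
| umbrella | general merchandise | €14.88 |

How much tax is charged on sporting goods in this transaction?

€8.82

Yoga mat €25.17: sporting goods → 8.75% → €2.20
Sleeping bag €75.66: sporting goods → 8.75% → €6.62
Tax on sporting goods = €2.20 + €6.62 = €8.82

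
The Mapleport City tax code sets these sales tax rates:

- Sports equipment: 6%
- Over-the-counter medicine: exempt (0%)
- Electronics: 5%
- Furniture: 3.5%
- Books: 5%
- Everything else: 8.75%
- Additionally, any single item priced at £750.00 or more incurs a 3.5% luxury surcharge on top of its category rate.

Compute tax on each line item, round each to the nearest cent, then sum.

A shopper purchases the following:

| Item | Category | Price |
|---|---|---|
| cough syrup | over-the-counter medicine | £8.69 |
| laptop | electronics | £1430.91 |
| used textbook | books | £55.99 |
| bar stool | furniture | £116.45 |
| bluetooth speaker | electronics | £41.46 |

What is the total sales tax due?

Cough syrup £8.69: over-the-counter medicine → 0% → £0.00
Laptop £1430.91: electronics → 5% + 3.5% surcharge = 8.5% → £121.63
Used textbook £55.99: books → 5% → £2.80
Bar stool £116.45: furniture → 3.5% → £4.08
Bluetooth speaker £41.46: electronics → 5% → £2.07
Total tax = £121.63 + £2.80 + £4.08 + £2.07 = £130.58

£130.58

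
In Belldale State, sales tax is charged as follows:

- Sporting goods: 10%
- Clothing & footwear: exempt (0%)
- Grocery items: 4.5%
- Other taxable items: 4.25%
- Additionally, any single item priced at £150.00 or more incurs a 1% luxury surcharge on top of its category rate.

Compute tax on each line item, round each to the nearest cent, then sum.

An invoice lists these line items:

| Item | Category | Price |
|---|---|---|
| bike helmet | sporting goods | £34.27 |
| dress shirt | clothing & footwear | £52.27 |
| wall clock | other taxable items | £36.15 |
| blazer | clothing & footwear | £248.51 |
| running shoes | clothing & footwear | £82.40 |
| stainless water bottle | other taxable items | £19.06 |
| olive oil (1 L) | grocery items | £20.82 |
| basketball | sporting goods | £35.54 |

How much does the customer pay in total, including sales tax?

£541.78

Bike helmet £34.27: sporting goods → 10% → £3.43
Dress shirt £52.27: clothing & footwear → 0% → £0.00
Wall clock £36.15: other taxable items → 4.25% → £1.54
Blazer £248.51: clothing & footwear → 0% + 1% surcharge = 1% → £2.49
Running shoes £82.40: clothing & footwear → 0% → £0.00
Stainless water bottle £19.06: other taxable items → 4.25% → £0.81
Olive oil (1 L) £20.82: grocery items → 4.5% → £0.94
Basketball £35.54: sporting goods → 10% → £3.55
Subtotal = £529.02; tax = £12.76; total due = £541.78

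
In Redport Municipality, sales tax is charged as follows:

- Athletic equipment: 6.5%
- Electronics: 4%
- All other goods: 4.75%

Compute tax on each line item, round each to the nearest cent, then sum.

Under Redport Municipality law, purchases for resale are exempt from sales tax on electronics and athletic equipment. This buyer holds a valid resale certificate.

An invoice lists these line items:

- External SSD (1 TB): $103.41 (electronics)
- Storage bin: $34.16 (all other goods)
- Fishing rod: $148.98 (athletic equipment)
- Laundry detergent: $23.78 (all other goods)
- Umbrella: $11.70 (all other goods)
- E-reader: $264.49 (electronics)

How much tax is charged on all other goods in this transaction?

$3.31

Storage bin $34.16: all other goods → 4.75% → $1.62
Laundry detergent $23.78: all other goods → 4.75% → $1.13
Umbrella $11.70: all other goods → 4.75% → $0.56
Tax on all other goods = $1.62 + $1.13 + $0.56 = $3.31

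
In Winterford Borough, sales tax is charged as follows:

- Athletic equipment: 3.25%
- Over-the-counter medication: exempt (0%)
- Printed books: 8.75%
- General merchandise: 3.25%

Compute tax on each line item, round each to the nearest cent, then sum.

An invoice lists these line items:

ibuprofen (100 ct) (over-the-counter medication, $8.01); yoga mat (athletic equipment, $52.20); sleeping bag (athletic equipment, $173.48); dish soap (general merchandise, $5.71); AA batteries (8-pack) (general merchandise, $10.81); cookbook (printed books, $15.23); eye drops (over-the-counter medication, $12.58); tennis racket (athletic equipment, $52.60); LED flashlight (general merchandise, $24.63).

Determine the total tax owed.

$11.72

Ibuprofen (100 ct) $8.01: over-the-counter medication → 0% → $0.00
Yoga mat $52.20: athletic equipment → 3.25% → $1.70
Sleeping bag $173.48: athletic equipment → 3.25% → $5.64
Dish soap $5.71: general merchandise → 3.25% → $0.19
AA batteries (8-pack) $10.81: general merchandise → 3.25% → $0.35
Cookbook $15.23: printed books → 8.75% → $1.33
Eye drops $12.58: over-the-counter medication → 0% → $0.00
Tennis racket $52.60: athletic equipment → 3.25% → $1.71
LED flashlight $24.63: general merchandise → 3.25% → $0.80
Total tax = $1.70 + $5.64 + $0.19 + $0.35 + $1.33 + $1.71 + $0.80 = $11.72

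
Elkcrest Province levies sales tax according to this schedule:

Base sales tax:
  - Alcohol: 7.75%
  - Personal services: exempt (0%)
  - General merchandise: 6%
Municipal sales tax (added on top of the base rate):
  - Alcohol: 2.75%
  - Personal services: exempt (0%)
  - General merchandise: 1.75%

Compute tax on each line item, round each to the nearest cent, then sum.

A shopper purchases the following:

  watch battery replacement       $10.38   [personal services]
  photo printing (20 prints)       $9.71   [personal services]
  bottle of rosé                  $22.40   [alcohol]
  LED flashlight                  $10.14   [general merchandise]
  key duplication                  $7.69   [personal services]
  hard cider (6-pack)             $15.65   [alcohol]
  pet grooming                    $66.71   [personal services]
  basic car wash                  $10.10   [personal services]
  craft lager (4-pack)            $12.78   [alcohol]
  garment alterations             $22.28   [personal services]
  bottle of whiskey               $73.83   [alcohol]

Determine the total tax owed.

Watch battery replacement $10.38: personal services → 0% + 0% municipal = 0% → $0.00
Photo printing (20 prints) $9.71: personal services → 0% + 0% municipal = 0% → $0.00
Bottle of rosé $22.40: alcohol → 7.75% + 2.75% municipal = 10.5% → $2.35
LED flashlight $10.14: general merchandise → 6% + 1.75% municipal = 7.75% → $0.79
Key duplication $7.69: personal services → 0% + 0% municipal = 0% → $0.00
Hard cider (6-pack) $15.65: alcohol → 7.75% + 2.75% municipal = 10.5% → $1.64
Pet grooming $66.71: personal services → 0% + 0% municipal = 0% → $0.00
Basic car wash $10.10: personal services → 0% + 0% municipal = 0% → $0.00
Craft lager (4-pack) $12.78: alcohol → 7.75% + 2.75% municipal = 10.5% → $1.34
Garment alterations $22.28: personal services → 0% + 0% municipal = 0% → $0.00
Bottle of whiskey $73.83: alcohol → 7.75% + 2.75% municipal = 10.5% → $7.75
Total tax = $2.35 + $0.79 + $1.64 + $1.34 + $7.75 = $13.87

$13.87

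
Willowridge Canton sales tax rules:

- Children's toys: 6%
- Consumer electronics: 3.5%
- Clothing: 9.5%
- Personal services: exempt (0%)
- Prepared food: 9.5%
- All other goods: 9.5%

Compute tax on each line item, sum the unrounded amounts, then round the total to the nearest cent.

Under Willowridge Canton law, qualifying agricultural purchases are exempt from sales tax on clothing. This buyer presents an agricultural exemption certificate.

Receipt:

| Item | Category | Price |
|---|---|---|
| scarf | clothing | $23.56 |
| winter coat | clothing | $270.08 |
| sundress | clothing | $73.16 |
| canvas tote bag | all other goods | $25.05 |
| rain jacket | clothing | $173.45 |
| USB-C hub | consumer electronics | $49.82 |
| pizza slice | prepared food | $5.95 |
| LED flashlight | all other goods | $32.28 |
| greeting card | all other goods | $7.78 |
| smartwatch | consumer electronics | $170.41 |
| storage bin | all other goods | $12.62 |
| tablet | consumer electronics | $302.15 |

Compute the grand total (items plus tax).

$1172.54

Scarf $23.56: clothing, buyer-exempt → 0% → $0.00
Winter coat $270.08: clothing, buyer-exempt → 0% → $0.00
Sundress $73.16: clothing, buyer-exempt → 0% → $0.00
Canvas tote bag $25.05: all other goods → 9.5% → $2.37975
Rain jacket $173.45: clothing, buyer-exempt → 0% → $0.00
USB-C hub $49.82: consumer electronics → 3.5% → $1.7437
Pizza slice $5.95: prepared food → 9.5% → $0.56525
LED flashlight $32.28: all other goods → 9.5% → $3.0666
Greeting card $7.78: all other goods → 9.5% → $0.7391
Smartwatch $170.41: consumer electronics → 3.5% → $5.96435
Storage bin $12.62: all other goods → 9.5% → $1.1989
Tablet $302.15: consumer electronics → 3.5% → $10.57525
Subtotal = $1146.31; unrounded tax = $26.2329 → $26.23; total due = $1172.54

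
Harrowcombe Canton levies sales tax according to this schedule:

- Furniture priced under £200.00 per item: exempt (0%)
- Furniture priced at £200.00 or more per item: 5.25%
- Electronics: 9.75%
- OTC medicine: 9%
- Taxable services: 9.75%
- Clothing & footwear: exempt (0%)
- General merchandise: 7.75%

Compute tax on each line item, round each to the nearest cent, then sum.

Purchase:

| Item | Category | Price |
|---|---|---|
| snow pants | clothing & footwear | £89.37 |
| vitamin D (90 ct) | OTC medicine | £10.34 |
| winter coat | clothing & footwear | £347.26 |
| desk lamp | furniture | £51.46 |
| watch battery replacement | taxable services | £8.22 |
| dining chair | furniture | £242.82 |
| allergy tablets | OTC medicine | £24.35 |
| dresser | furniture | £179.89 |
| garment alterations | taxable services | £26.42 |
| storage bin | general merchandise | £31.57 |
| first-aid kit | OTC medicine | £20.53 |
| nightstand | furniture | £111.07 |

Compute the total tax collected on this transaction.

Snow pants £89.37: clothing & footwear → 0% → £0.00
Vitamin D (90 ct) £10.34: OTC medicine → 9% → £0.93
Winter coat £347.26: clothing & footwear → 0% → £0.00
Desk lamp £51.46: furniture, under £200.00 → 0% → £0.00
Watch battery replacement £8.22: taxable services → 9.75% → £0.80
Dining chair £242.82: furniture, £200.00 or more → 5.25% → £12.75
Allergy tablets £24.35: OTC medicine → 9% → £2.19
Dresser £179.89: furniture, under £200.00 → 0% → £0.00
Garment alterations £26.42: taxable services → 9.75% → £2.58
Storage bin £31.57: general merchandise → 7.75% → £2.45
First-aid kit £20.53: OTC medicine → 9% → £1.85
Nightstand £111.07: furniture, under £200.00 → 0% → £0.00
Total tax = £0.93 + £0.80 + £12.75 + £2.19 + £2.58 + £2.45 + £1.85 = £23.55

£23.55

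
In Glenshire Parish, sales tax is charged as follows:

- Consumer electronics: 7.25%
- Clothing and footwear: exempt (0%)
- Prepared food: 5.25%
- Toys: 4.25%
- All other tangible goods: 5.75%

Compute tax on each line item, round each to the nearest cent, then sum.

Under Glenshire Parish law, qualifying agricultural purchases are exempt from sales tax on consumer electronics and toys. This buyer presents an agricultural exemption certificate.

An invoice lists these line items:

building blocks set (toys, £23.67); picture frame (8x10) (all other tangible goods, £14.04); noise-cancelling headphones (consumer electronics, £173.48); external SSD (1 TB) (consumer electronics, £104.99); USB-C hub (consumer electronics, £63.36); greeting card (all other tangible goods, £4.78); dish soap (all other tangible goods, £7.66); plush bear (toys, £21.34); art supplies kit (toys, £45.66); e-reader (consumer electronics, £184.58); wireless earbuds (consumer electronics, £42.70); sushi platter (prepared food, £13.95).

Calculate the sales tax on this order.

Building blocks set £23.67: toys, buyer-exempt → 0% → £0.00
Picture frame (8x10) £14.04: all other tangible goods → 5.75% → £0.81
Noise-cancelling headphones £173.48: consumer electronics, buyer-exempt → 0% → £0.00
External SSD (1 TB) £104.99: consumer electronics, buyer-exempt → 0% → £0.00
USB-C hub £63.36: consumer electronics, buyer-exempt → 0% → £0.00
Greeting card £4.78: all other tangible goods → 5.75% → £0.27
Dish soap £7.66: all other tangible goods → 5.75% → £0.44
Plush bear £21.34: toys, buyer-exempt → 0% → £0.00
Art supplies kit £45.66: toys, buyer-exempt → 0% → £0.00
E-reader £184.58: consumer electronics, buyer-exempt → 0% → £0.00
Wireless earbuds £42.70: consumer electronics, buyer-exempt → 0% → £0.00
Sushi platter £13.95: prepared food → 5.25% → £0.73
Total tax = £0.81 + £0.27 + £0.44 + £0.73 = £2.25

£2.25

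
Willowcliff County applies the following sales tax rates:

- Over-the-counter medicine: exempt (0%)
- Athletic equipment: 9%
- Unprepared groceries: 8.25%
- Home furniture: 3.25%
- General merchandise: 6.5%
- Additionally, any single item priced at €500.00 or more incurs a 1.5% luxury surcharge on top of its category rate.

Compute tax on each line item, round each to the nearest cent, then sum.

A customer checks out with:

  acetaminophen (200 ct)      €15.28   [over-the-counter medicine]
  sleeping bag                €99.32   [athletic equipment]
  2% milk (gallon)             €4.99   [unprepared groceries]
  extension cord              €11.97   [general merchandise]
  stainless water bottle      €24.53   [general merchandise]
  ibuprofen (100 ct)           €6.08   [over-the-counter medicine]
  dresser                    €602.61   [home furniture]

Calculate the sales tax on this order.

Acetaminophen (200 ct) €15.28: over-the-counter medicine → 0% → €0.00
Sleeping bag €99.32: athletic equipment → 9% → €8.94
2% milk (gallon) €4.99: unprepared groceries → 8.25% → €0.41
Extension cord €11.97: general merchandise → 6.5% → €0.78
Stainless water bottle €24.53: general merchandise → 6.5% → €1.59
Ibuprofen (100 ct) €6.08: over-the-counter medicine → 0% → €0.00
Dresser €602.61: home furniture → 3.25% + 1.5% surcharge = 4.75% → €28.62
Total tax = €8.94 + €0.41 + €0.78 + €1.59 + €28.62 = €40.34

€40.34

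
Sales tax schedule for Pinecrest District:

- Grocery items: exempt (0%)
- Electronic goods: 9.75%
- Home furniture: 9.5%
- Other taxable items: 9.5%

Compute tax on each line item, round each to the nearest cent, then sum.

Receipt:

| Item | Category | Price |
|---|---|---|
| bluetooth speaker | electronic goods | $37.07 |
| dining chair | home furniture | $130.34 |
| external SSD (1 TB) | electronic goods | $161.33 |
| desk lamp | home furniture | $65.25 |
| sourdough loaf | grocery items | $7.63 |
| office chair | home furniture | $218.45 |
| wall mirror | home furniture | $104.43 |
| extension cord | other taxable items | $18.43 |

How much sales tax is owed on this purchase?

Bluetooth speaker $37.07: electronic goods → 9.75% → $3.61
Dining chair $130.34: home furniture → 9.5% → $12.38
External SSD (1 TB) $161.33: electronic goods → 9.75% → $15.73
Desk lamp $65.25: home furniture → 9.5% → $6.20
Sourdough loaf $7.63: grocery items → 0% → $0.00
Office chair $218.45: home furniture → 9.5% → $20.75
Wall mirror $104.43: home furniture → 9.5% → $9.92
Extension cord $18.43: other taxable items → 9.5% → $1.75
Total tax = $3.61 + $12.38 + $15.73 + $6.20 + $20.75 + $9.92 + $1.75 = $70.34

$70.34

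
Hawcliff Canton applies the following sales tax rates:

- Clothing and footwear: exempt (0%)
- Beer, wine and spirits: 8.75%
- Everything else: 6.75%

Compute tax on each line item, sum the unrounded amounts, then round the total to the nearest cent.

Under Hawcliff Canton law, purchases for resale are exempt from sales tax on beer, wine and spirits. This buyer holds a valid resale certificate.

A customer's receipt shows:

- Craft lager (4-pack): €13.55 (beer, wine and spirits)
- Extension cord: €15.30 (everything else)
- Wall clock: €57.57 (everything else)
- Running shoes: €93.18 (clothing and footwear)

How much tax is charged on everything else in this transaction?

€4.92

Extension cord €15.30: everything else → 6.75% → €1.03275
Wall clock €57.57: everything else → 6.75% → €3.885975
Tax on everything else: unrounded sum = €4.918725 → €4.92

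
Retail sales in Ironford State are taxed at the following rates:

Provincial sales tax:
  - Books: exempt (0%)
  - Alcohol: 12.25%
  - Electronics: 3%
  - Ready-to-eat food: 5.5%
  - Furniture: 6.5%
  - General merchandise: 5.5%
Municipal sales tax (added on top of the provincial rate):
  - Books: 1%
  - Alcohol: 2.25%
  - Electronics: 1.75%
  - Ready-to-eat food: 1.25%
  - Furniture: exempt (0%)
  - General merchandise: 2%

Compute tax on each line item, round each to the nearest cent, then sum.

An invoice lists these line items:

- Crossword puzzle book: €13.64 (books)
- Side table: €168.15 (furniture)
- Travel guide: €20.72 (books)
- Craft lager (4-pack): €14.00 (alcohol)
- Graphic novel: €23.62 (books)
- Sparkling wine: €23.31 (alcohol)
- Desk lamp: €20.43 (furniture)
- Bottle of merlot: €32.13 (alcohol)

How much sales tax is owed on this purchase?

€22.92

Crossword puzzle book €13.64: books → 0% + 1% municipal = 1% → €0.14
Side table €168.15: furniture → 6.5% + 0% municipal = 6.5% → €10.93
Travel guide €20.72: books → 0% + 1% municipal = 1% → €0.21
Craft lager (4-pack) €14.00: alcohol → 12.25% + 2.25% municipal = 14.5% → €2.03
Graphic novel €23.62: books → 0% + 1% municipal = 1% → €0.24
Sparkling wine €23.31: alcohol → 12.25% + 2.25% municipal = 14.5% → €3.38
Desk lamp €20.43: furniture → 6.5% + 0% municipal = 6.5% → €1.33
Bottle of merlot €32.13: alcohol → 12.25% + 2.25% municipal = 14.5% → €4.66
Total tax = €0.14 + €10.93 + €0.21 + €2.03 + €0.24 + €3.38 + €1.33 + €4.66 = €22.92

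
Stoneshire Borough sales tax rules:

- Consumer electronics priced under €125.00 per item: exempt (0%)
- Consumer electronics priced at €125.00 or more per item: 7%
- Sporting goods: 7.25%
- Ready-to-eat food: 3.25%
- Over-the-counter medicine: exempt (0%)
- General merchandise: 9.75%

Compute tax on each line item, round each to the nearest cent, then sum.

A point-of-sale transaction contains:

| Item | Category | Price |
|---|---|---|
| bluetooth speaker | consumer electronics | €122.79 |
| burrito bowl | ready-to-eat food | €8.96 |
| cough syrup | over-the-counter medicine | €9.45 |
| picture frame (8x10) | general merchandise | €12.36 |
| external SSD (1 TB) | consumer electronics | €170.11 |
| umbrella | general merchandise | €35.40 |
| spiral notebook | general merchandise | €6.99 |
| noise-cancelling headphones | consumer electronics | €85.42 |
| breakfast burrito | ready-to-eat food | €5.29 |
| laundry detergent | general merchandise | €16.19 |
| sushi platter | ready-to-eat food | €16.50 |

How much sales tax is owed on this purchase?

Bluetooth speaker €122.79: consumer electronics, under €125.00 → 0% → €0.00
Burrito bowl €8.96: ready-to-eat food → 3.25% → €0.29
Cough syrup €9.45: over-the-counter medicine → 0% → €0.00
Picture frame (8x10) €12.36: general merchandise → 9.75% → €1.21
External SSD (1 TB) €170.11: consumer electronics, €125.00 or more → 7% → €11.91
Umbrella €35.40: general merchandise → 9.75% → €3.45
Spiral notebook €6.99: general merchandise → 9.75% → €0.68
Noise-cancelling headphones €85.42: consumer electronics, under €125.00 → 0% → €0.00
Breakfast burrito €5.29: ready-to-eat food → 3.25% → €0.17
Laundry detergent €16.19: general merchandise → 9.75% → €1.58
Sushi platter €16.50: ready-to-eat food → 3.25% → €0.54
Total tax = €0.29 + €1.21 + €11.91 + €3.45 + €0.68 + €0.17 + €1.58 + €0.54 = €19.83

€19.83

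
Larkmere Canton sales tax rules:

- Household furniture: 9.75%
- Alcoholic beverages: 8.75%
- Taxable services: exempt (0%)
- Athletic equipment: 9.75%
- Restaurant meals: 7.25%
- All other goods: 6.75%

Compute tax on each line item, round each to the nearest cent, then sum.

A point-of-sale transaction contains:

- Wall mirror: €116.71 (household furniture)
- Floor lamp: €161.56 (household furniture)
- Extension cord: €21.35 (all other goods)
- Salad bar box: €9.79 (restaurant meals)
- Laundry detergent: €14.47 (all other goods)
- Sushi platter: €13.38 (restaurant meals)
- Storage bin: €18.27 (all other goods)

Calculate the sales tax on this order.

€32.46

Wall mirror €116.71: household furniture → 9.75% → €11.38
Floor lamp €161.56: household furniture → 9.75% → €15.75
Extension cord €21.35: all other goods → 6.75% → €1.44
Salad bar box €9.79: restaurant meals → 7.25% → €0.71
Laundry detergent €14.47: all other goods → 6.75% → €0.98
Sushi platter €13.38: restaurant meals → 7.25% → €0.97
Storage bin €18.27: all other goods → 6.75% → €1.23
Total tax = €11.38 + €15.75 + €1.44 + €0.71 + €0.98 + €0.97 + €1.23 = €32.46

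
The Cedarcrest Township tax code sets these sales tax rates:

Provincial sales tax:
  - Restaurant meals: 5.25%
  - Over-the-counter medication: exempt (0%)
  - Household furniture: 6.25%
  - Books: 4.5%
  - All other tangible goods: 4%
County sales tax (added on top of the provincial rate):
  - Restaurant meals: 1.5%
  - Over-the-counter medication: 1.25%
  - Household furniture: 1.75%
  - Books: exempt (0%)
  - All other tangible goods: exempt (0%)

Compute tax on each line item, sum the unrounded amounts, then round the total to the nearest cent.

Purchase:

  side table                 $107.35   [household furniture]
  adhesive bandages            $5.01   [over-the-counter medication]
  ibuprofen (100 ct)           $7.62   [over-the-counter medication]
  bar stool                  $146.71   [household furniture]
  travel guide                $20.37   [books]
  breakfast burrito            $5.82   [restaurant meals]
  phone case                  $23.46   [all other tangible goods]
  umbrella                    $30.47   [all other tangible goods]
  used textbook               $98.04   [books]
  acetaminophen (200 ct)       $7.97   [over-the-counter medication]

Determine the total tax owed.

$28.46

Side table $107.35: household furniture → 6.25% + 1.75% county = 8% → $8.588
Adhesive bandages $5.01: over-the-counter medication → 0% + 1.25% county = 1.25% → $0.062625
Ibuprofen (100 ct) $7.62: over-the-counter medication → 0% + 1.25% county = 1.25% → $0.09525
Bar stool $146.71: household furniture → 6.25% + 1.75% county = 8% → $11.7368
Travel guide $20.37: books → 4.5% + 0% county = 4.5% → $0.91665
Breakfast burrito $5.82: restaurant meals → 5.25% + 1.5% county = 6.75% → $0.39285
Phone case $23.46: all other tangible goods → 4% + 0% county = 4% → $0.9384
Umbrella $30.47: all other tangible goods → 4% + 0% county = 4% → $1.2188
Used textbook $98.04: books → 4.5% + 0% county = 4.5% → $4.4118
Acetaminophen (200 ct) $7.97: over-the-counter medication → 0% + 1.25% county = 1.25% → $0.099625
Unrounded tax sum = $28.4608 → $28.46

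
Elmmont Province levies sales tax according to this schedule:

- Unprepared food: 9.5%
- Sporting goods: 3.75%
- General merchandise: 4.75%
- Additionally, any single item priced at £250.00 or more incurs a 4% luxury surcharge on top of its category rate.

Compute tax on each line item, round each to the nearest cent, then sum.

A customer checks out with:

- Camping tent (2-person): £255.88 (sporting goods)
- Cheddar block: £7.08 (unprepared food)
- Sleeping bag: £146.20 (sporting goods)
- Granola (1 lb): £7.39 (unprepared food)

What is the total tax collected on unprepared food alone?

Cheddar block £7.08: unprepared food → 9.5% → £0.67
Granola (1 lb) £7.39: unprepared food → 9.5% → £0.70
Tax on unprepared food = £0.67 + £0.70 = £1.37

£1.37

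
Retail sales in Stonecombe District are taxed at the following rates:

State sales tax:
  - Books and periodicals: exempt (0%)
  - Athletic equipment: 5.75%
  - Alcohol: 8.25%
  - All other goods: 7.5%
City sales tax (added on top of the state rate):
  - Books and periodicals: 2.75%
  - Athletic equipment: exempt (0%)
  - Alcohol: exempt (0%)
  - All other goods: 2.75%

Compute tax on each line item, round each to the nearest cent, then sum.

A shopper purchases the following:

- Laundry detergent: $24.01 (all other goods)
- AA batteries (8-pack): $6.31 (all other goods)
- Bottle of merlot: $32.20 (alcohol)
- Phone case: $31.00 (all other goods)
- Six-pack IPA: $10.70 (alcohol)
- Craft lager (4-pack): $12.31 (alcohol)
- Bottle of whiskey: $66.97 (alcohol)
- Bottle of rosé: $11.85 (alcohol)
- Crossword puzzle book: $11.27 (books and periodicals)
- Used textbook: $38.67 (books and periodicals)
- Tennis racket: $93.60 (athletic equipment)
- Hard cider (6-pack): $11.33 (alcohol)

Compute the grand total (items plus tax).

$375.26

Laundry detergent $24.01: all other goods → 7.5% + 2.75% city = 10.25% → $2.46
AA batteries (8-pack) $6.31: all other goods → 7.5% + 2.75% city = 10.25% → $0.65
Bottle of merlot $32.20: alcohol → 8.25% + 0% city = 8.25% → $2.66
Phone case $31.00: all other goods → 7.5% + 2.75% city = 10.25% → $3.18
Six-pack IPA $10.70: alcohol → 8.25% + 0% city = 8.25% → $0.88
Craft lager (4-pack) $12.31: alcohol → 8.25% + 0% city = 8.25% → $1.02
Bottle of whiskey $66.97: alcohol → 8.25% + 0% city = 8.25% → $5.53
Bottle of rosé $11.85: alcohol → 8.25% + 0% city = 8.25% → $0.98
Crossword puzzle book $11.27: books and periodicals → 0% + 2.75% city = 2.75% → $0.31
Used textbook $38.67: books and periodicals → 0% + 2.75% city = 2.75% → $1.06
Tennis racket $93.60: athletic equipment → 5.75% + 0% city = 5.75% → $5.38
Hard cider (6-pack) $11.33: alcohol → 8.25% + 0% city = 8.25% → $0.93
Subtotal = $350.22; tax = $25.04; total due = $375.26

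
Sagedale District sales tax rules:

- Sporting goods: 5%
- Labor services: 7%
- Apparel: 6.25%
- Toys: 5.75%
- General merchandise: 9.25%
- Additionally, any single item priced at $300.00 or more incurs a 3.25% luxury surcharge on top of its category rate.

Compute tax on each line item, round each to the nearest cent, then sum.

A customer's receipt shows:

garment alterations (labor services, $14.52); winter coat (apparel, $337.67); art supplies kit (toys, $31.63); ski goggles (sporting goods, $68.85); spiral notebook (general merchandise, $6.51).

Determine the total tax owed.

Garment alterations $14.52: labor services → 7% → $1.02
Winter coat $337.67: apparel → 6.25% + 3.25% surcharge = 9.5% → $32.08
Art supplies kit $31.63: toys → 5.75% → $1.82
Ski goggles $68.85: sporting goods → 5% → $3.44
Spiral notebook $6.51: general merchandise → 9.25% → $0.60
Total tax = $1.02 + $32.08 + $1.82 + $3.44 + $0.60 = $38.96

$38.96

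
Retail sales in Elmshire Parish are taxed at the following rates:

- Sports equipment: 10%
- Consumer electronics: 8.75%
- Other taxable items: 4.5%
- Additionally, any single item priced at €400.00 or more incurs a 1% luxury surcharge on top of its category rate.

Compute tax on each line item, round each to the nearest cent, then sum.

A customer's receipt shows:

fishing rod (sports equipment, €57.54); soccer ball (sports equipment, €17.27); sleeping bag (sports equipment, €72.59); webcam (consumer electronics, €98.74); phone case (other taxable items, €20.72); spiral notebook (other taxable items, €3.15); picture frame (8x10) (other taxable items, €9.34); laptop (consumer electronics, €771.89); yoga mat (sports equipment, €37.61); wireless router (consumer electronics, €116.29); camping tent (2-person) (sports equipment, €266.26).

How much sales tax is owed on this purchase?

Fishing rod €57.54: sports equipment → 10% → €5.75
Soccer ball €17.27: sports equipment → 10% → €1.73
Sleeping bag €72.59: sports equipment → 10% → €7.26
Webcam €98.74: consumer electronics → 8.75% → €8.64
Phone case €20.72: other taxable items → 4.5% → €0.93
Spiral notebook €3.15: other taxable items → 4.5% → €0.14
Picture frame (8x10) €9.34: other taxable items → 4.5% → €0.42
Laptop €771.89: consumer electronics → 8.75% + 1% surcharge = 9.75% → €75.26
Yoga mat €37.61: sports equipment → 10% → €3.76
Wireless router €116.29: consumer electronics → 8.75% → €10.18
Camping tent (2-person) €266.26: sports equipment → 10% → €26.63
Total tax = €5.75 + €1.73 + €7.26 + €8.64 + €0.93 + €0.14 + €0.42 + €75.26 + €3.76 + €10.18 + €26.63 = €140.70

€140.70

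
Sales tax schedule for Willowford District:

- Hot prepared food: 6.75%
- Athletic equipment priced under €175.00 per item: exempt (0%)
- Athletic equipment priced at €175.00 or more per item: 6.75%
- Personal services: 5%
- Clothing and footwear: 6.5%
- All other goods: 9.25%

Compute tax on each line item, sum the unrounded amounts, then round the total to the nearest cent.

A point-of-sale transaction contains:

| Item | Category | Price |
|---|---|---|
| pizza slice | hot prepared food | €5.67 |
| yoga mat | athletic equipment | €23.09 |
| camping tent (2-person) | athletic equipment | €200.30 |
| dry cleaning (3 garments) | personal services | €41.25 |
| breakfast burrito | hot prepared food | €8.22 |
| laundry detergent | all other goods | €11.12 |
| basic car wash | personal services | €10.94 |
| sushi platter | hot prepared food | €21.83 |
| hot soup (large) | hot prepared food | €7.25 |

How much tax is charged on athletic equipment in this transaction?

Yoga mat €23.09: athletic equipment, under €175.00 → 0% → €0.00
Camping tent (2-person) €200.30: athletic equipment, €175.00 or more → 6.75% → €13.52025
Tax on athletic equipment: unrounded sum = €13.52025 → €13.52

€13.52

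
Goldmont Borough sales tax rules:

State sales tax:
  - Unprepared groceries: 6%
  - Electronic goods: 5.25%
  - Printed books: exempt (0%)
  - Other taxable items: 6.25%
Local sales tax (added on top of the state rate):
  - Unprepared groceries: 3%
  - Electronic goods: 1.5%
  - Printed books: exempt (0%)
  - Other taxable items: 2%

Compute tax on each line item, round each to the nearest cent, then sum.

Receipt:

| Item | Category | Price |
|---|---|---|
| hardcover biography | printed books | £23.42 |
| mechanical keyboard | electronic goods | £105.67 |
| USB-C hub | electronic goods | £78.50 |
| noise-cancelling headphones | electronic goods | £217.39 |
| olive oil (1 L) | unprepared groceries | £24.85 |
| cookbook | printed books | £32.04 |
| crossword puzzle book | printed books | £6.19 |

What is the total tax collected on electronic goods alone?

Mechanical keyboard £105.67: electronic goods → 5.25% + 1.5% local = 6.75% → £7.13
USB-C hub £78.50: electronic goods → 5.25% + 1.5% local = 6.75% → £5.30
Noise-cancelling headphones £217.39: electronic goods → 5.25% + 1.5% local = 6.75% → £14.67
Tax on electronic goods = £7.13 + £5.30 + £14.67 = £27.10

£27.10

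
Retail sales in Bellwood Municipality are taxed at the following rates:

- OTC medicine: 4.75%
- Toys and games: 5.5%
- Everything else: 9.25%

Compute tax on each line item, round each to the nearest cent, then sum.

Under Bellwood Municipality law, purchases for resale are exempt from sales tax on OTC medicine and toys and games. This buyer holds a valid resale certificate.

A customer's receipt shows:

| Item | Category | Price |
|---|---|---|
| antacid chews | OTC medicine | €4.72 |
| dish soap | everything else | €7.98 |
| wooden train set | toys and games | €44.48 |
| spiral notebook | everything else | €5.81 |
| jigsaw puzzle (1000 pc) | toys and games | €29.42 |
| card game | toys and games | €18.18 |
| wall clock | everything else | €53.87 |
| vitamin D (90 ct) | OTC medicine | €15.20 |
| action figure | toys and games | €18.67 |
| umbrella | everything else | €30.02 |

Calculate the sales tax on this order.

Antacid chews €4.72: OTC medicine, buyer-exempt → 0% → €0.00
Dish soap €7.98: everything else → 9.25% → €0.74
Wooden train set €44.48: toys and games, buyer-exempt → 0% → €0.00
Spiral notebook €5.81: everything else → 9.25% → €0.54
Jigsaw puzzle (1000 pc) €29.42: toys and games, buyer-exempt → 0% → €0.00
Card game €18.18: toys and games, buyer-exempt → 0% → €0.00
Wall clock €53.87: everything else → 9.25% → €4.98
Vitamin D (90 ct) €15.20: OTC medicine, buyer-exempt → 0% → €0.00
Action figure €18.67: toys and games, buyer-exempt → 0% → €0.00
Umbrella €30.02: everything else → 9.25% → €2.78
Total tax = €0.74 + €0.54 + €4.98 + €2.78 = €9.04

€9.04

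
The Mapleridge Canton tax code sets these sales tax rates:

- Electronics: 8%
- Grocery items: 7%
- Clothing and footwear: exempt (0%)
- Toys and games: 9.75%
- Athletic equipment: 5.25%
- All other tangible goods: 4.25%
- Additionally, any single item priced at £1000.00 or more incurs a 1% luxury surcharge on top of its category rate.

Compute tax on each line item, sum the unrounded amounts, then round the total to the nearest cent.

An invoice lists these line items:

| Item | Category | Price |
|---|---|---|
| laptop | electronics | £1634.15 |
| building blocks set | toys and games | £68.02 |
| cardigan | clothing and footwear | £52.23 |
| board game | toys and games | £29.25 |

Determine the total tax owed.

£156.56

Laptop £1634.15: electronics → 8% + 1% surcharge = 9% → £147.0735
Building blocks set £68.02: toys and games → 9.75% → £6.63195
Cardigan £52.23: clothing and footwear → 0% → £0.00
Board game £29.25: toys and games → 9.75% → £2.851875
Unrounded tax sum = £156.557325 → £156.56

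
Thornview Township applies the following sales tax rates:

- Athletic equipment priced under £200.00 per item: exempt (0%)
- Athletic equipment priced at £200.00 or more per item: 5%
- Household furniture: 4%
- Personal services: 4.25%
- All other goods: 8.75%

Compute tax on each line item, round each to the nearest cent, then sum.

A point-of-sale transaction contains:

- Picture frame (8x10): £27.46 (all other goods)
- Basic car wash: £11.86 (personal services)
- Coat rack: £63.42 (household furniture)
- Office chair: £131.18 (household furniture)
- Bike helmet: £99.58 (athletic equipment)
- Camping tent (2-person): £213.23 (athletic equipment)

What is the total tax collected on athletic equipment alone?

Bike helmet £99.58: athletic equipment, under £200.00 → 0% → £0.00
Camping tent (2-person) £213.23: athletic equipment, £200.00 or more → 5% → £10.66
Tax on athletic equipment = £0.00 + £10.66 = £10.66

£10.66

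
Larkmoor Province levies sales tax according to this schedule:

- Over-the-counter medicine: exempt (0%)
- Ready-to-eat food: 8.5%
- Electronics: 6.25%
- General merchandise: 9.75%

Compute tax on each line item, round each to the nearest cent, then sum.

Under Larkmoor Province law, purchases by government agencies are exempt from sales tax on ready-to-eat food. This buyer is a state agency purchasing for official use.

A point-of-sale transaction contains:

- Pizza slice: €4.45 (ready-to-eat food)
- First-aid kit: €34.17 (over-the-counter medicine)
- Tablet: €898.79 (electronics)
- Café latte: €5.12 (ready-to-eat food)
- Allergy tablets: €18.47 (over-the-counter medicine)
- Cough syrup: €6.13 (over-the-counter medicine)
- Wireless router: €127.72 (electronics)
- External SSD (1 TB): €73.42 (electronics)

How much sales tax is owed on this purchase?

Pizza slice €4.45: ready-to-eat food, buyer-exempt → 0% → €0.00
First-aid kit €34.17: over-the-counter medicine → 0% → €0.00
Tablet €898.79: electronics → 6.25% → €56.17
Café latte €5.12: ready-to-eat food, buyer-exempt → 0% → €0.00
Allergy tablets €18.47: over-the-counter medicine → 0% → €0.00
Cough syrup €6.13: over-the-counter medicine → 0% → €0.00
Wireless router €127.72: electronics → 6.25% → €7.98
External SSD (1 TB) €73.42: electronics → 6.25% → €4.59
Total tax = €56.17 + €7.98 + €4.59 = €68.74

€68.74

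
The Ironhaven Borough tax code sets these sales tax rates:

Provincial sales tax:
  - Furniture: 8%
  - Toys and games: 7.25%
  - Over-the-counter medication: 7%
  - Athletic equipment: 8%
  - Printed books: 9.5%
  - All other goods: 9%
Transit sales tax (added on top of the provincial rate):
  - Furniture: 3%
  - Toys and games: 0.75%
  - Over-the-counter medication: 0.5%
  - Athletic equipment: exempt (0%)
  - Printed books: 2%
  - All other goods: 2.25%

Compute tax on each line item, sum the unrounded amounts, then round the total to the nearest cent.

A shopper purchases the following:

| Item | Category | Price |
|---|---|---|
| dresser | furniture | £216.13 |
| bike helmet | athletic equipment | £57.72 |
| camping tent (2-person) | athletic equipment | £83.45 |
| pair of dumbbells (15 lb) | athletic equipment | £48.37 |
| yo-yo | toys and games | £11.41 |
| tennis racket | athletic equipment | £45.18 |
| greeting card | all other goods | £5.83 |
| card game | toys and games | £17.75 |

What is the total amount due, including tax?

Dresser £216.13: furniture → 8% + 3% transit = 11% → £23.7743
Bike helmet £57.72: athletic equipment → 8% + 0% transit = 8% → £4.6176
Camping tent (2-person) £83.45: athletic equipment → 8% + 0% transit = 8% → £6.676
Pair of dumbbells (15 lb) £48.37: athletic equipment → 8% + 0% transit = 8% → £3.8696
Yo-yo £11.41: toys and games → 7.25% + 0.75% transit = 8% → £0.9128
Tennis racket £45.18: athletic equipment → 8% + 0% transit = 8% → £3.6144
Greeting card £5.83: all other goods → 9% + 2.25% transit = 11.25% → £0.655875
Card game £17.75: toys and games → 7.25% + 0.75% transit = 8% → £1.42
Subtotal = £485.84; unrounded tax = £45.540575 → £45.54; total due = £531.38

£531.38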